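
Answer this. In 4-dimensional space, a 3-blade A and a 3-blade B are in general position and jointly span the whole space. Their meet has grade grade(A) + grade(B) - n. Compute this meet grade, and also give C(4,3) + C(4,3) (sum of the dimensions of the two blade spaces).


Meet grade = grade(A) + grade(B) - n
= 3 + 3 - 4 = 2
C(4,3) = 4
C(4,3) = 4
dim_A + dim_B = 4 + 4 = 8


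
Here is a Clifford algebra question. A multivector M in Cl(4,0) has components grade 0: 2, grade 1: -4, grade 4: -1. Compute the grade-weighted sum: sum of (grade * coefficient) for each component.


Grade-weighted sum = sum of grade_k * coefficient_k
0*2 = 0
1*(-4) = -4
4*(-1) = -4
Total = 0 + (-4) + (-4) = -8


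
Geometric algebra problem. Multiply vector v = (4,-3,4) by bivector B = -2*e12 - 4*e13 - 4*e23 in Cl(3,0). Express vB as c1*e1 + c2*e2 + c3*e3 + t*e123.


vB has grade-1 (vector) and grade-3 (trivector) parts: vB = (v _| B) + (v ^ B).
Vector part <vB>_1:
  e1: -v2*b12 - v3*b13 = -(-3)*(-2) - (4)*(-4) = 10
  e2: v1*b12 - v3*b23 = (4)*(-2) - (4)*(-4) = 8
  e3: v1*b13 + v2*b23 = (4)*(-4) + (-3)*(-4) = -4
Trivector part <vB>_3:
  e123: v1*b23 - v2*b13 + v3*b12 = (4)*(-4) - (-3)*(-4) + (4)*(-2) = -36
vB = 10*e1 + 8*e2 - 4*e3 - 36*e123


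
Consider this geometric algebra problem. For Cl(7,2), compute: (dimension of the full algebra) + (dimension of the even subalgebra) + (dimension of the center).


n = 7 + 2 = 9
Total dim = 2^9 = 512
Even subalgebra dim = 2^8 = 256
n is odd, so center dim = 2
Sum = 512 + 256 + 2 = 770


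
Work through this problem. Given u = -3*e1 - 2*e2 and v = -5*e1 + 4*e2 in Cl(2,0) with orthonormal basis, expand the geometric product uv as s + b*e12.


Expand: (-3*e1 - 2*e2)(-5*e1 + 4*e2)
= (-3)*(-5)*e1e1 + (-3)*4*e1e2 + (-2)*(-5)*e2e1 + (-2)*4*e2e2
Using e1^2 = e2^2 = 1, e2e1 = -e1e2:
Scalar part s = (-3)*(-5) + (-2)*4 = 15 + (-8) = 7
Bivector part b = (-3)*4 - (-2)*(-5) = -12 - 10 = -22
uv = 7 - 22*e12


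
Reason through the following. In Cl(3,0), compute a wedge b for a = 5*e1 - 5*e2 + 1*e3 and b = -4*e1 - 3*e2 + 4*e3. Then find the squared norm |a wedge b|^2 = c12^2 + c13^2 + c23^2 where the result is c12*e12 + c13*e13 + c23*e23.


a wedge b = (a1*b2 - a2*b1)*e12 + (a1*b3 - a3*b1)*e13 + (a2*b3 - a3*b2)*e23
e12 coeff: 5*(-3) - (-5)*(-4) = -15 - 20 = -35
e13 coeff: 5*4 - 1*(-4) = 20 - (-4) = 24
e23 coeff: (-5)*4 - 1*(-3) = -20 - (-3) = -17
|a wedge b|^2 = (-35)^2 + 24^2 + (-17)^2
= 1225 + 576 + 289
= 2090


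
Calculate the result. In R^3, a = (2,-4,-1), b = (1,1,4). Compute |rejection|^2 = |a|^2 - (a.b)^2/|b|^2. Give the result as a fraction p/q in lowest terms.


|a|^2 = 2^2 + (-4)^2 + (-1)^2 = 21
|b|^2 = 1^2 + 1^2 + 4^2 = 18
a . b = 2*1 + (-4)*1 + (-1)*4 = -6
(a.b)^2 = (-6)^2 = 36
|rej|^2 = 21 - 36/18
= (378 - 36)/18
= 342/18
In lowest terms: 19/1


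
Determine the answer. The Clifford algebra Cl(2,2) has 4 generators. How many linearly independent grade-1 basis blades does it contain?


Number of grade-k basis blades in Cl(p,q) with n = p + q is C(n, k).
n = 2 + 2 = 4
C(4, 1) = 4! / (1! * 3!)
= 24 / (1 * 6)
= 4


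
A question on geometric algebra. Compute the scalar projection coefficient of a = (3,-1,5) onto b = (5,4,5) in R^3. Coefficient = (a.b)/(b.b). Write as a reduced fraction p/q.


Projection coefficient = (a . b) / (b . b)
a . b = 3*5 + (-1)*4 + 5*5
= 15 + (-4) + 25 = 36
b . b = 5^2 + 4^2 + 5^2
= 25 + 16 + 25 = 66
Coefficient = 36/66
In lowest terms: 6/11


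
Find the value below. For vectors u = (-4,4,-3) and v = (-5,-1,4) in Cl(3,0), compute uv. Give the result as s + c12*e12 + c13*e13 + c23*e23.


In Cl(3,0): e_i^2 = 1, e_ie_j = -e_je_i for i != j.
Scalar part = u . v = (-4)*(-5) + 4*(-1) + (-3)*4
= 20 + (-4) + (-12) = 4
e12 coeff = (-4)*(-1) - 4*(-5) = 4 - (-20) = 24
e13 coeff = (-4)*4 - (-3)*(-5) = -16 - 15 = -31
e23 coeff = 4*4 - (-3)*(-1) = 16 - 3 = 13
uv = 4 + 24*e12 - 31*e13 + 13*e23


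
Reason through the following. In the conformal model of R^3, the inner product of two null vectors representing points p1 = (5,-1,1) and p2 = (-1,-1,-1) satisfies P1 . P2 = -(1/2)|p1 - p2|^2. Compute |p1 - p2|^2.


p1 - p2 = (6, 0, 2)
|p1 - p2|^2 = 6^2 + 0^2 + 2^2
= 36 + 0 + 4
= 40


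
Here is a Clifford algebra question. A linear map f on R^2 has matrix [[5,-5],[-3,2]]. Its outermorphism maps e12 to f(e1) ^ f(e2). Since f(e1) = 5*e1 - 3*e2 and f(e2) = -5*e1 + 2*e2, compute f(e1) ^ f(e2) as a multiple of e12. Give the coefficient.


The outermorphism of a linear map f sends e1^e2 to f(e1)^f(e2).
f(e1) = 5*e1 - 3*e2
f(e2) = -5*e1 + 2*e2
f(e1) ^ f(e2) = (5*e1 - 3*e2) ^ (-5*e1 + 2*e2)
= 5*2*e12 + (-3)*(-5)*e21
= (10 - 15)*e12
= -5*e12
Coefficient = -5


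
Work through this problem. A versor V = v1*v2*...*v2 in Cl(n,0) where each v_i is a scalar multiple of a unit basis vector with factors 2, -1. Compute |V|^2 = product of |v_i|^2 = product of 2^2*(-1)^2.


Each vector v_i has |v_i|^2 = s_i^2
Squared scales: 2^2 = 4, (-1)^2 = 1
|V|^2 = 4 * 1
= 4


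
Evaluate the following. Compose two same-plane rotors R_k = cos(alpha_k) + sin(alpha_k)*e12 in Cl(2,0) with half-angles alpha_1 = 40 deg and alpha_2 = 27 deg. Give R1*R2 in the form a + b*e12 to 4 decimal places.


Same-plane rotors commute and their half-angles add:
R1*R2 = cos(a1 + a2) + sin(a1 + a2)*e12.
a1 + a2 = 40 + 27 = 67 deg
cos(67 deg) = 0.3907
sin(67 deg) = 0.9205
R1*R2 = 0.3907 + 0.9205*e12


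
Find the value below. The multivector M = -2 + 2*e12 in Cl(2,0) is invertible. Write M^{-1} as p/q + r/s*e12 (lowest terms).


M = -2 + 2*e12, where e12^2 = -1.
Since M commutes with its reverse ~M = a - b*e12, M * ~M = a^2 - b^2*e12^2 = a^2 + b^2.
So M^{-1} = ~M / (a^2 + b^2) = (a - b*e12)/(a^2 + b^2).
a^2 + b^2 = 4 + 4 = 8
Scalar part = -2/8 = -1/4
Bivector coeff = -2/8 = -1/4
M^{-1} = -1/4 - 1/4*e12


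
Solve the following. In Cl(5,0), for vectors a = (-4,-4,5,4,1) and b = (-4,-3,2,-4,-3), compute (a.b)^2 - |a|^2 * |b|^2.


a . b = (-4)*(-4) + (-4)*(-3) + 5*2 + 4*(-4) + 1*(-3)
= 16 + 12 + 10 + (-16) + (-3) = 19
|a|^2 = (-4)^2 + (-4)^2 + 5^2 + 4^2 + 1^2 = 74
|b|^2 = (-4)^2 + (-3)^2 + 2^2 + (-4)^2 + (-3)^2 = 54
(a.b)^2 = 19^2 = 361
|a|^2 * |b|^2 = 74 * 54 = 3996
Result = 361 - 3996 = -3635


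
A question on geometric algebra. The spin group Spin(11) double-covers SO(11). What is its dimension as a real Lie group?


Spin(n) double-covers SO(n); both have Lie algebra so(n) of dimension n(n-1)/2.
n = 11
n(n-1) = 11 * 10 = 110
dim Spin(11) = 110/2 = 55


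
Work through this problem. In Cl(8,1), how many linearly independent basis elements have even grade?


Even subalgebra dimension = 2^(n-1)
n = 8 + 1 = 9
2^(9 - 1) = 2^8 = 256
Verification: sum of C(9,k) for even k = 1 + 36 + 126 + 84 + 9 = 256
Result = 256


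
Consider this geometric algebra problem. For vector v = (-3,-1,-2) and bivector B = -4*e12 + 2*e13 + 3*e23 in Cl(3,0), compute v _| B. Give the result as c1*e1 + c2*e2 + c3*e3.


Left contraction v _| B = <vB>_1 (grade-1 part of the geometric product vB).
Using e1_|e12 = e2, e2_|e12 = -e1, e1_|e13 = e3, e3_|e13 = -e1, e2_|e23 = e3, e3_|e23 = -e2:
e1 coeff: -v2*b12 - v3*b13 = -(-1)*(-4) - (-2)*(2) = 0
e2 coeff: v1*b12 - v3*b23 = (-3)*(-4) - (-2)*(3) = 18
e3 coeff: v1*b13 + v2*b23 = (-3)*(2) + (-1)*(3) = -9
v _| B = 0*e1 + 18*e2 - 9*e3


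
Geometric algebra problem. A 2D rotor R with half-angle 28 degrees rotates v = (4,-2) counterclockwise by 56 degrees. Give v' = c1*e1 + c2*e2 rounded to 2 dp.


Rotor R = cos(28deg) - sin(28deg)*e12
Rotation angle theta = 2 * 28 = 56 degrees
v' = R*v*~R rotates v by theta.
cos(56deg) = 0.5592, sin(56deg) = 0.8290
v'_1 = 4*cos(56deg) - (-2)*sin(56deg)
= 4*0.5592 - (-2)*0.8290
= 3.89
v'_2 = 4*sin(56deg) + (-2)*cos(56deg)
= 4*0.8290 + (-2)*0.5592
= 2.20
v' = 3.89*e1 + 2.20*e2


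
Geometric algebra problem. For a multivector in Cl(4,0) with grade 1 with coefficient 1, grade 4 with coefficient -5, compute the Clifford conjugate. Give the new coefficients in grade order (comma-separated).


Clifford conjugate sign for grade k: (-1)^(k(k+1)/2)
Grade 1: (-1)^(1*2/2) = (-1)^1 = -1, coeff 1 -> -1
Grade 4: (-1)^(4*5/2) = (-1)^10 = 1, coeff -5 -> -5
Conjugated coefficients: -1, -5


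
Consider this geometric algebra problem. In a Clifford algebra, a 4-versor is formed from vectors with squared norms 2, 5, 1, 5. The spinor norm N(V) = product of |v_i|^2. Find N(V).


Spinor norm N(V) = |v1|^2 * |v2|^2 * ... * |v4|^2
= 2 * 5 * 1 * 5
Running product: 2, 10, 10, 50
N(V) = 50


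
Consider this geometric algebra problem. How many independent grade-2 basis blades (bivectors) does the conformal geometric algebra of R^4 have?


The conformal model of R^4 uses Cl(5,1) with m = 4 + 2 = 6 generators.
Number of grade-2 blades = C(m, 2) = C(6, 2)
= 6*5/2 = 15


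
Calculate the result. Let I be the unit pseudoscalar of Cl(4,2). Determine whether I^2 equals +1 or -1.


The pseudoscalar I = e1...e_n (product of all n generators) of Cl(p,q) satisfies I^2 = (-1)^(q + n(n-1)/2).
p = 4, q = 2, n = p + q = 6
n(n-1)/2 = 6 * 5 / 2 = 15
Exponent = q + n(n-1)/2 = 2 + 15 = 17
I^2 = (-1)^17 = -1


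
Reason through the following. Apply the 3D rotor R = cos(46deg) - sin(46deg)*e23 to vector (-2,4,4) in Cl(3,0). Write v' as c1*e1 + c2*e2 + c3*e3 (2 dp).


Rotor R = cos(46deg) - sin(46deg)*e23
Rotation angle theta = 2 * 46 = 92 degrees in the e23 plane (e2 -> e3).
The component perpendicular to the plane (e1) is invariant: v'_1 = v1 = -2.00
cos(92deg) = -0.0349, sin(92deg) = 0.9994
v'_2 = v2*cos(theta) - v3*sin(theta) = 4*(-0.0349) - 4*0.9994 = -4.14
v'_3 = v2*sin(theta) + v3*cos(theta) = 4*0.9994 + 4*(-0.0349) = 3.86
v' = -2.00*e1 - 4.14*e2 + 3.86*e3


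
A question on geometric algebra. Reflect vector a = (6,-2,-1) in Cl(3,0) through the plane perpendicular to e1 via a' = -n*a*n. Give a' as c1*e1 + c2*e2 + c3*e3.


Reflection formula: a' = -n*a*n, with n = e1 (unit vector, n^2 = 1).
For reflection through hyperplane perp to e1:
The component along e1 flips sign, others stay.
a = (6, -2, -1)
a' = (-6, -2, -1)
a' = -6*e1 - 2*e2 - 1*e3


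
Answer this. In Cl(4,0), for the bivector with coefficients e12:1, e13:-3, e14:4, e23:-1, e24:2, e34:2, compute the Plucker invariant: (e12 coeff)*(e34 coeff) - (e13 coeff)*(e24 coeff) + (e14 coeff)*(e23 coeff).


Plucker relation: af - be + cd
a*f = 1*2 = 2
b*e = (-3)*2 = -6
c*d = 4*(-1) = -4
af - be + cd = 2 - (-6) + (-4)
= 4


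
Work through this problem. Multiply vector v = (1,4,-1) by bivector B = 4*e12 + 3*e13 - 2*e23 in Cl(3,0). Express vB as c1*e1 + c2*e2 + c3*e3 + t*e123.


vB has grade-1 (vector) and grade-3 (trivector) parts: vB = (v _| B) + (v ^ B).
Vector part <vB>_1:
  e1: -v2*b12 - v3*b13 = -(4)*(4) - (-1)*(3) = -13
  e2: v1*b12 - v3*b23 = (1)*(4) - (-1)*(-2) = 2
  e3: v1*b13 + v2*b23 = (1)*(3) + (4)*(-2) = -5
Trivector part <vB>_3:
  e123: v1*b23 - v2*b13 + v3*b12 = (1)*(-2) - (4)*(3) + (-1)*(4) = -18
vB = -13*e1 + 2*e2 - 5*e3 - 18*e123


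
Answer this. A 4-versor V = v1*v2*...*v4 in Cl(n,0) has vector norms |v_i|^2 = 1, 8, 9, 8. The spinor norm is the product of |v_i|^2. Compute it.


Spinor norm N(V) = |v1|^2 * |v2|^2 * ... * |v4|^2
= 1 * 8 * 9 * 8
Running product: 1, 8, 72, 576
N(V) = 576


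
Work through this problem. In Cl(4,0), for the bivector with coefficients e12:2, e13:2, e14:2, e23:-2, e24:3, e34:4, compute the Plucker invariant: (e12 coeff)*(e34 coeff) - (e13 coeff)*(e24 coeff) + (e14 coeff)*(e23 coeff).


Plucker relation: af - be + cd
a*f = 2*4 = 8
b*e = 2*3 = 6
c*d = 2*(-2) = -4
af - be + cd = 8 - 6 + (-4)
= -2


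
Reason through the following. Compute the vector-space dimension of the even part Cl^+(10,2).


Even subalgebra dimension = 2^(n-1)
n = 10 + 2 = 12
2^(12 - 1) = 2^11 = 2048
Verification: sum of C(12,k) for even k = 1 + 66 + 495 + 924 + 495 + 66 + 1 = 2048
Result = 2048


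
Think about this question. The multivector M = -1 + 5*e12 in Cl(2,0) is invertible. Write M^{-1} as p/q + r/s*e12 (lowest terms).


M = -1 + 5*e12, where e12^2 = -1.
Since M commutes with its reverse ~M = a - b*e12, M * ~M = a^2 - b^2*e12^2 = a^2 + b^2.
So M^{-1} = ~M / (a^2 + b^2) = (a - b*e12)/(a^2 + b^2).
a^2 + b^2 = 1 + 25 = 26
Scalar part = -1/26 = -1/26
Bivector coeff = -5/26 = -5/26
M^{-1} = -1/26 - 5/26*e12


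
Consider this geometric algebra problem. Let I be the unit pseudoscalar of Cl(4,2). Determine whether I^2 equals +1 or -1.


The pseudoscalar I = e1...e_n (product of all n generators) of Cl(p,q) satisfies I^2 = (-1)^(q + n(n-1)/2).
p = 4, q = 2, n = p + q = 6
n(n-1)/2 = 6 * 5 / 2 = 15
Exponent = q + n(n-1)/2 = 2 + 15 = 17
I^2 = (-1)^17 = -1


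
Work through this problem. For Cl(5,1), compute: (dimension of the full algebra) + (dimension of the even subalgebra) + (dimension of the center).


n = 5 + 1 = 6
Total dim = 2^6 = 64
Even subalgebra dim = 2^5 = 32
n is even, so center dim = 1
Sum = 64 + 32 + 1 = 97


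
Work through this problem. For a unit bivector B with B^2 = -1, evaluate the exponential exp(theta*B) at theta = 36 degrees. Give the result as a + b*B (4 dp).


For a unit bivector B with B^2 = -1, the exponential series gives
e^(theta*B) = cos(theta) + sin(theta)*B (the GA analogue of Euler's formula).
theta = 36 degrees = 0.628319 rad
cos(36 deg) = 0.8090
sin(36 deg) = 0.5878
exp(theta*B) = 0.8090 + 0.5878*B


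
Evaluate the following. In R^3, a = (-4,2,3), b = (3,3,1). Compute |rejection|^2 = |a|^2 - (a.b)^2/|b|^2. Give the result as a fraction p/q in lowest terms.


|a|^2 = (-4)^2 + 2^2 + 3^2 = 29
|b|^2 = 3^2 + 3^2 + 1^2 = 19
a . b = (-4)*3 + 2*3 + 3*1 = -3
(a.b)^2 = (-3)^2 = 9
|rej|^2 = 29 - 9/19
= (551 - 9)/19
= 542/19
In lowest terms: 542/19


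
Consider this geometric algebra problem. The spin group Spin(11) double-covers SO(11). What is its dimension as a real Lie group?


Spin(n) double-covers SO(n); both have Lie algebra so(n) of dimension n(n-1)/2.
n = 11
n(n-1) = 11 * 10 = 110
dim Spin(11) = 110/2 = 55


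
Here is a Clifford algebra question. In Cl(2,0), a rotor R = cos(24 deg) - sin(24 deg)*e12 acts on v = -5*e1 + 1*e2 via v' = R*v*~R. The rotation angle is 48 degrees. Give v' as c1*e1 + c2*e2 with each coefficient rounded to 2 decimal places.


Rotor R = cos(24deg) - sin(24deg)*e12
Rotation angle theta = 2 * 24 = 48 degrees
v' = R*v*~R rotates v by theta.
cos(48deg) = 0.6691, sin(48deg) = 0.7431
v'_1 = -5*cos(48deg) - 1*sin(48deg)
= -5*0.6691 - 1*0.7431
= -4.09
v'_2 = -5*sin(48deg) + 1*cos(48deg)
= -5*0.7431 + 1*0.6691
= -3.05
v' = -4.09*e1 - 3.05*e2


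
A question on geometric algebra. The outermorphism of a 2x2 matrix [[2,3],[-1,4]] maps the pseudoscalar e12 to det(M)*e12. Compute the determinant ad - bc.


The outermorphism of a linear map f sends e1^e2 to f(e1)^f(e2).
f(e1) = 2*e1 - 1*e2
f(e2) = 3*e1 + 4*e2
f(e1) ^ f(e2) = (2*e1 - 1*e2) ^ (3*e1 + 4*e2)
= 2*4*e12 + (-1)*3*e21
= (8 - (-3))*e12
= 11*e12
Coefficient = 11


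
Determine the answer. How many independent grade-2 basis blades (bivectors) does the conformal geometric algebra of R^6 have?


The conformal model of R^6 uses Cl(7,1) with m = 6 + 2 = 8 generators.
Number of grade-2 blades = C(m, 2) = C(8, 2)
= 8*7/2 = 28


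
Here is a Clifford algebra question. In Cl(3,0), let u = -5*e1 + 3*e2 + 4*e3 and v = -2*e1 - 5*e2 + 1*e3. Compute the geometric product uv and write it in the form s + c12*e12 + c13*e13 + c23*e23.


In Cl(3,0): e_i^2 = 1, e_ie_j = -e_je_i for i != j.
Scalar part = u . v = (-5)*(-2) + 3*(-5) + 4*1
= 10 + (-15) + 4 = -1
e12 coeff = (-5)*(-5) - 3*(-2) = 25 - (-6) = 31
e13 coeff = (-5)*1 - 4*(-2) = -5 - (-8) = 3
e23 coeff = 3*1 - 4*(-5) = 3 - (-20) = 23
uv = -1 + 31*e12 + 3*e13 + 23*e23


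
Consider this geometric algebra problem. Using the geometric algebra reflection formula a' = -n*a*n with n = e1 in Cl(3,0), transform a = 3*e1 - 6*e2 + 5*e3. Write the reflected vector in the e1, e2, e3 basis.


Reflection formula: a' = -n*a*n, with n = e1 (unit vector, n^2 = 1).
For reflection through hyperplane perp to e1:
The component along e1 flips sign, others stay.
a = (3, -6, 5)
a' = (-3, -6, 5)
a' = -3*e1 - 6*e2 + 5*e3


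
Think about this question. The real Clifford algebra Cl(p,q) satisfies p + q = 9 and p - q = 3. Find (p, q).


We need p + q = 9 and p - q = 3.
Adding: 2p = 9 + 3 = 12, so p = 6.
Then q = 9 - 6 = 3.
(p, q) = (6, 3)


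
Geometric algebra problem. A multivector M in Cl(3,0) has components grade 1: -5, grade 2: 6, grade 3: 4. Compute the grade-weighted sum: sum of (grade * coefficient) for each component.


Grade-weighted sum = sum of grade_k * coefficient_k
1*(-5) = -5
2*6 = 12
3*4 = 12
Total = -5 + 12 + 12 = 19


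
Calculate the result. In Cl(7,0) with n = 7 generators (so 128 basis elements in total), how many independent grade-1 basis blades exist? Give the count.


Number of grade-k basis blades in Cl(p,q) with n = p + q is C(n, k).
n = 7 + 0 = 7
C(7, 1) = 7! / (1! * 6!)
= 5040 / (1 * 720)
= 7


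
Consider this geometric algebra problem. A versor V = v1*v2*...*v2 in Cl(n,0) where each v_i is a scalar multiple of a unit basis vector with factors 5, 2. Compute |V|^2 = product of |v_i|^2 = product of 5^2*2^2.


Each vector v_i has |v_i|^2 = s_i^2
Squared scales: 5^2 = 25, 2^2 = 4
|V|^2 = 25 * 4
= 100


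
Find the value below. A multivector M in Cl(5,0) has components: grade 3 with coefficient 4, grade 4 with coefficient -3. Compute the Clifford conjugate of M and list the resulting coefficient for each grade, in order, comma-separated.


Clifford conjugate sign for grade k: (-1)^(k(k+1)/2)
Grade 3: (-1)^(3*4/2) = (-1)^6 = 1, coeff 4 -> 4
Grade 4: (-1)^(4*5/2) = (-1)^10 = 1, coeff -3 -> -3
Conjugated coefficients: 4, -3


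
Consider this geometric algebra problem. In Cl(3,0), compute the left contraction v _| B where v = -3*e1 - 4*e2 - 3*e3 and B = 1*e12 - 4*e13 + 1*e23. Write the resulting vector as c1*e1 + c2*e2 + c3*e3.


Left contraction v _| B = <vB>_1 (grade-1 part of the geometric product vB).
Using e1_|e12 = e2, e2_|e12 = -e1, e1_|e13 = e3, e3_|e13 = -e1, e2_|e23 = e3, e3_|e23 = -e2:
e1 coeff: -v2*b12 - v3*b13 = -(-4)*(1) - (-3)*(-4) = -8
e2 coeff: v1*b12 - v3*b23 = (-3)*(1) - (-3)*(1) = 0
e3 coeff: v1*b13 + v2*b23 = (-3)*(-4) + (-4)*(1) = 8
v _| B = -8*e1 + 0*e2 + 8*e3


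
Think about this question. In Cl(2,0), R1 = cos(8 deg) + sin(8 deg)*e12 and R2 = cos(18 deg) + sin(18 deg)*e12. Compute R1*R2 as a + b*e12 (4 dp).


Same-plane rotors commute and their half-angles add:
R1*R2 = cos(a1 + a2) + sin(a1 + a2)*e12.
a1 + a2 = 8 + 18 = 26 deg
cos(26 deg) = 0.8988
sin(26 deg) = 0.4384
R1*R2 = 0.8988 + 0.4384*e12


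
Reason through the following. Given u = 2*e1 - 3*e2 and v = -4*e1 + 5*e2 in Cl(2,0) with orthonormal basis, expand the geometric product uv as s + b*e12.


Expand: (2*e1 - 3*e2)(-4*e1 + 5*e2)
= 2*(-4)*e1e1 + 2*5*e1e2 + (-3)*(-4)*e2e1 + (-3)*5*e2e2
Using e1^2 = e2^2 = 1, e2e1 = -e1e2:
Scalar part s = 2*(-4) + (-3)*5 = -8 + (-15) = -23
Bivector part b = 2*5 - (-3)*(-4) = 10 - 12 = -2
uv = -23 - 2*e12


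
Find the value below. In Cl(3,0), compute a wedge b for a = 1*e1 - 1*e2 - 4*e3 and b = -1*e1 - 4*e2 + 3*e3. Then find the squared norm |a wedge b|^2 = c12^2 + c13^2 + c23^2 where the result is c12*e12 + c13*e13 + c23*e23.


a wedge b = (a1*b2 - a2*b1)*e12 + (a1*b3 - a3*b1)*e13 + (a2*b3 - a3*b2)*e23
e12 coeff: 1*(-4) - (-1)*(-1) = -4 - 1 = -5
e13 coeff: 1*3 - (-4)*(-1) = 3 - 4 = -1
e23 coeff: (-1)*3 - (-4)*(-4) = -3 - 16 = -19
|a wedge b|^2 = (-5)^2 + (-1)^2 + (-19)^2
= 25 + 1 + 361
= 387


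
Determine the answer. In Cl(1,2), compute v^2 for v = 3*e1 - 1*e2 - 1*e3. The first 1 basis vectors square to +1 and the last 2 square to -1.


v^2 = sum of c_i^2 * e_i^2
Positive signature terms (e_i^2 = +1): 3^2 = 9
Negative signature terms (e_j^2 = -1): (-1)^2 + (-1)^2 = 2
v^2 = 9 - 2 = 7


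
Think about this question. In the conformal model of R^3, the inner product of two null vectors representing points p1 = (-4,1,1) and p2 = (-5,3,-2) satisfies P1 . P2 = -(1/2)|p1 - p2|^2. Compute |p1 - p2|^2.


p1 - p2 = (1, -2, 3)
|p1 - p2|^2 = 1^2 + (-2)^2 + 3^2
= 1 + 4 + 9
= 14


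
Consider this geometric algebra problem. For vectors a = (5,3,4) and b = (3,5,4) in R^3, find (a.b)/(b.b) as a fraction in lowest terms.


Projection coefficient = (a . b) / (b . b)
a . b = 5*3 + 3*5 + 4*4
= 15 + 15 + 16 = 46
b . b = 3^2 + 5^2 + 4^2
= 9 + 25 + 16 = 50
Coefficient = 46/50
In lowest terms: 23/25


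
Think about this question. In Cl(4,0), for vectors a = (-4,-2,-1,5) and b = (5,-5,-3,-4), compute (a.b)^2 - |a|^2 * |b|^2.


a . b = (-4)*5 + (-2)*(-5) + (-1)*(-3) + 5*(-4)
= -20 + 10 + 3 + (-20) = -27
|a|^2 = (-4)^2 + (-2)^2 + (-1)^2 + 5^2 = 46
|b|^2 = 5^2 + (-5)^2 + (-3)^2 + (-4)^2 = 75
(a.b)^2 = (-27)^2 = 729
|a|^2 * |b|^2 = 46 * 75 = 3450
Result = 729 - 3450 = -2721


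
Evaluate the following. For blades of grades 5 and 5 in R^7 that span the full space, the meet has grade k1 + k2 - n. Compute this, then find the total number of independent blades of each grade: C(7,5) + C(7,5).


Meet grade = grade(A) + grade(B) - n
= 5 + 5 - 7 = 3
C(7,5) = 21
C(7,5) = 21
dim_A + dim_B = 21 + 21 = 42


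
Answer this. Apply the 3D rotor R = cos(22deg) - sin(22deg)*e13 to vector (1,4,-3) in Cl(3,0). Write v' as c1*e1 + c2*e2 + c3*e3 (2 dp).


Rotor R = cos(22deg) - sin(22deg)*e13
Rotation angle theta = 2 * 22 = 44 degrees in the e13 plane (e1 -> e3).
The component perpendicular to the plane (e2) is invariant: v'_2 = v2 = 4.00
cos(44deg) = 0.7193, sin(44deg) = 0.6947
v'_1 = v1*cos(theta) - v3*sin(theta) = 1*0.7193 - (-3)*0.6947 = 2.80
v'_3 = v1*sin(theta) + v3*cos(theta) = 1*0.6947 + (-3)*0.7193 = -1.46
v' = 2.80*e1 + 4.00*e2 - 1.46*e3


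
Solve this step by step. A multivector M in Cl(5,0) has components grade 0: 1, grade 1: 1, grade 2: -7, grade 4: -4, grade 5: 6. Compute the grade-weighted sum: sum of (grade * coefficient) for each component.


Grade-weighted sum = sum of grade_k * coefficient_k
0*1 = 0
1*1 = 1
2*(-7) = -14
4*(-4) = -16
5*6 = 30
Total = 0 + 1 + (-14) + (-16) + 30 = 1


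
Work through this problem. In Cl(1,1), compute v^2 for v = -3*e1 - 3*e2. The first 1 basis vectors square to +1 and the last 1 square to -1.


v^2 = sum of c_i^2 * e_i^2
Positive signature terms (e_i^2 = +1): (-3)^2 = 9
Negative signature terms (e_j^2 = -1): (-3)^2 = 9
v^2 = 9 - 9 = 0


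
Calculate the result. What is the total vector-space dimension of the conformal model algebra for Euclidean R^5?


The conformal model of R^5 uses Cl(6,1): the 5 Euclidean generators plus two extra orthogonal generators e+ (e+^2 = +1) and e- (e-^2 = -1), from which the null vectors e0, einf are built.
Number of generators m = 5 + 2 = 7.
dim Cl(p,q) = 2^m = 2^7 = 128


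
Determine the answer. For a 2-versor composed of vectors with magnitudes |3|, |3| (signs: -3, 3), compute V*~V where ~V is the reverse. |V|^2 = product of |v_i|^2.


Each vector v_i has |v_i|^2 = s_i^2
Squared scales: (-3)^2 = 9, 3^2 = 9
|V|^2 = 9 * 9
= 81


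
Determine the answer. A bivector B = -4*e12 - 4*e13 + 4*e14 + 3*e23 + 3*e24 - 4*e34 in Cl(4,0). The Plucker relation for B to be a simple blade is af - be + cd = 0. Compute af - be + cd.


Plucker relation: af - be + cd
a*f = (-4)*(-4) = 16
b*e = (-4)*3 = -12
c*d = 4*3 = 12
af - be + cd = 16 - (-12) + 12
= 40


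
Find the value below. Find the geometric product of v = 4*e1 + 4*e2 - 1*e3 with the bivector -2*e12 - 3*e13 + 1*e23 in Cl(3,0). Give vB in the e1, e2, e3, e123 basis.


vB has grade-1 (vector) and grade-3 (trivector) parts: vB = (v _| B) + (v ^ B).
Vector part <vB>_1:
  e1: -v2*b12 - v3*b13 = -(4)*(-2) - (-1)*(-3) = 5
  e2: v1*b12 - v3*b23 = (4)*(-2) - (-1)*(1) = -7
  e3: v1*b13 + v2*b23 = (4)*(-3) + (4)*(1) = -8
Trivector part <vB>_3:
  e123: v1*b23 - v2*b13 + v3*b12 = (4)*(1) - (4)*(-3) + (-1)*(-2) = 18
vB = 5*e1 - 7*e2 - 8*e3 + 18*e123


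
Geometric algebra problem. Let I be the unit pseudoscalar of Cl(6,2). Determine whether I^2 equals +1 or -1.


The pseudoscalar I = e1...e_n (product of all n generators) of Cl(p,q) satisfies I^2 = (-1)^(q + n(n-1)/2).
p = 6, q = 2, n = p + q = 8
n(n-1)/2 = 8 * 7 / 2 = 28
Exponent = q + n(n-1)/2 = 2 + 28 = 30
I^2 = (-1)^30 = +1


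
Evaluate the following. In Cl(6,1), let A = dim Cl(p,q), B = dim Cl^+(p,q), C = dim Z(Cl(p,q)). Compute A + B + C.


n = 6 + 1 = 7
Total dim = 2^7 = 128
Even subalgebra dim = 2^6 = 64
n is odd, so center dim = 2
Sum = 128 + 64 + 2 = 194


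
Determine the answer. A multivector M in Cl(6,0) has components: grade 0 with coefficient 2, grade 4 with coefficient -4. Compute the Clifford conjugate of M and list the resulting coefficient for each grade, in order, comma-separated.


Clifford conjugate sign for grade k: (-1)^(k(k+1)/2)
Grade 0: (-1)^(0*1/2) = (-1)^0 = 1, coeff 2 -> 2
Grade 4: (-1)^(4*5/2) = (-1)^10 = 1, coeff -4 -> -4
Conjugated coefficients: 2, -4


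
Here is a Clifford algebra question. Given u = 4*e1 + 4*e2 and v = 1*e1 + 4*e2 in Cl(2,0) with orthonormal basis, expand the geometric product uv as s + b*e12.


Expand: (4*e1 + 4*e2)(1*e1 + 4*e2)
= 4*1*e1e1 + 4*4*e1e2 + 4*1*e2e1 + 4*4*e2e2
Using e1^2 = e2^2 = 1, e2e1 = -e1e2:
Scalar part s = 4*1 + 4*4 = 4 + 16 = 20
Bivector part b = 4*4 - 4*1 = 16 - 4 = 12
uv = 20 + 12*e12


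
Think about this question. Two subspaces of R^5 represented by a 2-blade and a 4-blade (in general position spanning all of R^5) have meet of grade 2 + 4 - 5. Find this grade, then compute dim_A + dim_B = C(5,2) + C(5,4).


Meet grade = grade(A) + grade(B) - n
= 2 + 4 - 5 = 1
C(5,2) = 10
C(5,4) = 5
dim_A + dim_B = 10 + 5 = 15


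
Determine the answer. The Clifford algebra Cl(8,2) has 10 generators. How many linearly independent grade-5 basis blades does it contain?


Number of grade-k basis blades in Cl(p,q) with n = p + q is C(n, k).
n = 8 + 2 = 10
C(10, 5) = 10! / (5! * 5!)
= 3628800 / (120 * 120)
= 252


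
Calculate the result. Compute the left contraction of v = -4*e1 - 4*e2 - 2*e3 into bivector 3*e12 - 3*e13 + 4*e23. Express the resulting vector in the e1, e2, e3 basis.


Left contraction v _| B = <vB>_1 (grade-1 part of the geometric product vB).
Using e1_|e12 = e2, e2_|e12 = -e1, e1_|e13 = e3, e3_|e13 = -e1, e2_|e23 = e3, e3_|e23 = -e2:
e1 coeff: -v2*b12 - v3*b13 = -(-4)*(3) - (-2)*(-3) = 6
e2 coeff: v1*b12 - v3*b23 = (-4)*(3) - (-2)*(4) = -4
e3 coeff: v1*b13 + v2*b23 = (-4)*(-3) + (-4)*(4) = -4
v _| B = 6*e1 - 4*e2 - 4*e3


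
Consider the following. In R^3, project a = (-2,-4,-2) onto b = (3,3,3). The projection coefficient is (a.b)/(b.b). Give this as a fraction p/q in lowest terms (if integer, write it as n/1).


Projection coefficient = (a . b) / (b . b)
a . b = (-2)*3 + (-4)*3 + (-2)*3
= -6 + (-12) + (-6) = -24
b . b = 3^2 + 3^2 + 3^2
= 9 + 9 + 9 = 27
Coefficient = -24/27
In lowest terms: -8/9


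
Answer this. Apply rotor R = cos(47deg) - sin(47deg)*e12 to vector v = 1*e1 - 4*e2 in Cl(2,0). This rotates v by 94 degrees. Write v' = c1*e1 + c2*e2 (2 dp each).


Rotor R = cos(47deg) - sin(47deg)*e12
Rotation angle theta = 2 * 47 = 94 degrees
v' = R*v*~R rotates v by theta.
cos(94deg) = -0.0698, sin(94deg) = 0.9976
v'_1 = 1*cos(94deg) - (-4)*sin(94deg)
= 1*(-0.0698) - (-4)*0.9976
= 3.92
v'_2 = 1*sin(94deg) + (-4)*cos(94deg)
= 1*0.9976 + (-4)*(-0.0698)
= 1.28
v' = 3.92*e1 + 1.28*e2


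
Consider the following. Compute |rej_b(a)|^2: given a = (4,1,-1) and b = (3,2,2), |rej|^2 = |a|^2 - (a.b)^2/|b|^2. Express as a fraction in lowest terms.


|a|^2 = 4^2 + 1^2 + (-1)^2 = 18
|b|^2 = 3^2 + 2^2 + 2^2 = 17
a . b = 4*3 + 1*2 + (-1)*2 = 12
(a.b)^2 = 12^2 = 144
|rej|^2 = 18 - 144/17
= (306 - 144)/17
= 162/17
In lowest terms: 162/17


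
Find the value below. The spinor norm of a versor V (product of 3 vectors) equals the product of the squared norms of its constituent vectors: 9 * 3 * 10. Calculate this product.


Spinor norm N(V) = |v1|^2 * |v2|^2 * ... * |v3|^2
= 9 * 3 * 10
Running product: 9, 27, 270
N(V) = 270


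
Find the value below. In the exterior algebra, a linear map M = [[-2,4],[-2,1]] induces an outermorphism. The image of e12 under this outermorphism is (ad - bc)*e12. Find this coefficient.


The outermorphism of a linear map f sends e1^e2 to f(e1)^f(e2).
f(e1) = -2*e1 - 2*e2
f(e2) = 4*e1 + 1*e2
f(e1) ^ f(e2) = (-2*e1 - 2*e2) ^ (4*e1 + 1*e2)
= (-2)*1*e12 + (-2)*4*e21
= (-2 - (-8))*e12
= 6*e12
Coefficient = 6


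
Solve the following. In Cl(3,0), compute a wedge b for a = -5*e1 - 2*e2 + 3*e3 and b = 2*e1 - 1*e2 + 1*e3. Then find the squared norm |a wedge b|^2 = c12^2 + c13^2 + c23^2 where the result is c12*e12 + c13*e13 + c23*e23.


a wedge b = (a1*b2 - a2*b1)*e12 + (a1*b3 - a3*b1)*e13 + (a2*b3 - a3*b2)*e23
e12 coeff: (-5)*(-1) - (-2)*2 = 5 - (-4) = 9
e13 coeff: (-5)*1 - 3*2 = -5 - 6 = -11
e23 coeff: (-2)*1 - 3*(-1) = -2 - (-3) = 1
|a wedge b|^2 = 9^2 + (-11)^2 + 1^2
= 81 + 121 + 1
= 203


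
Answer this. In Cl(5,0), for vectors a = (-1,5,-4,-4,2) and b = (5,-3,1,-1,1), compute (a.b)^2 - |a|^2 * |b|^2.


a . b = (-1)*5 + 5*(-3) + (-4)*1 + (-4)*(-1) + 2*1
= -5 + (-15) + (-4) + 4 + 2 = -18
|a|^2 = (-1)^2 + 5^2 + (-4)^2 + (-4)^2 + 2^2 = 62
|b|^2 = 5^2 + (-3)^2 + 1^2 + (-1)^2 + 1^2 = 37
(a.b)^2 = (-18)^2 = 324
|a|^2 * |b|^2 = 62 * 37 = 2294
Result = 324 - 2294 = -1970


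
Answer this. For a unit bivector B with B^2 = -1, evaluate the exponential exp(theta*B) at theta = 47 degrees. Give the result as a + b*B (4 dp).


For a unit bivector B with B^2 = -1, the exponential series gives
e^(theta*B) = cos(theta) + sin(theta)*B (the GA analogue of Euler's formula).
theta = 47 degrees = 0.820305 rad
cos(47 deg) = 0.6820
sin(47 deg) = 0.7314
exp(theta*B) = 0.6820 + 0.7314*B


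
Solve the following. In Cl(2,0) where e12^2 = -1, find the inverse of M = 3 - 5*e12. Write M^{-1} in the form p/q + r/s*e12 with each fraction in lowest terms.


M = 3 - 5*e12, where e12^2 = -1.
Since M commutes with its reverse ~M = a - b*e12, M * ~M = a^2 - b^2*e12^2 = a^2 + b^2.
So M^{-1} = ~M / (a^2 + b^2) = (a - b*e12)/(a^2 + b^2).
a^2 + b^2 = 9 + 25 = 34
Scalar part = 3/34 = 3/34
Bivector coeff = 5/34 = 5/34
M^{-1} = 3/34 + 5/34*e12


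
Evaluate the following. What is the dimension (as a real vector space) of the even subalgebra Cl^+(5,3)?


Even subalgebra dimension = 2^(n-1)
n = 5 + 3 = 8
2^(8 - 1) = 2^7 = 128
Verification: sum of C(8,k) for even k = 1 + 28 + 70 + 28 + 1 = 128
Result = 128


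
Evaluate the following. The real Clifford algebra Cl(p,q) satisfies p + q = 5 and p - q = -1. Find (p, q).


We need p + q = 5 and p - q = -1.
Adding: 2p = 5 + (-1) = 4, so p = 2.
Then q = 5 - 2 = 3.
(p, q) = (2, 3)


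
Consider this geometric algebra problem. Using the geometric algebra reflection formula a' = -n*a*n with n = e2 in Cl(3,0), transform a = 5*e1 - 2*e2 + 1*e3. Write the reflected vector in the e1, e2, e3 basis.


Reflection formula: a' = -n*a*n, with n = e2 (unit vector, n^2 = 1).
For reflection through hyperplane perp to e2:
The component along e2 flips sign, others stay.
a = (5, -2, 1)
a' = (5, 2, 1)
a' = 5*e1 + 2*e2 + 1*e3


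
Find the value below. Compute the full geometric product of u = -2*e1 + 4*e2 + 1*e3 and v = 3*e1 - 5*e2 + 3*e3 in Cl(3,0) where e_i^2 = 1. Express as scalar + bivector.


In Cl(3,0): e_i^2 = 1, e_ie_j = -e_je_i for i != j.
Scalar part = u . v = (-2)*3 + 4*(-5) + 1*3
= -6 + (-20) + 3 = -23
e12 coeff = (-2)*(-5) - 4*3 = 10 - 12 = -2
e13 coeff = (-2)*3 - 1*3 = -6 - 3 = -9
e23 coeff = 4*3 - 1*(-5) = 12 - (-5) = 17
uv = -23 - 2*e12 - 9*e13 + 17*e23


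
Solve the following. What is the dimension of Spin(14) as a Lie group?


Spin(n) double-covers SO(n); both have Lie algebra so(n) of dimension n(n-1)/2.
n = 14
n(n-1) = 14 * 13 = 182
dim Spin(14) = 182/2 = 91


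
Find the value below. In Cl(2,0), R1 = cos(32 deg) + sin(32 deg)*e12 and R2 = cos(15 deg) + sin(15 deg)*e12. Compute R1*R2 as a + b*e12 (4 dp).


Same-plane rotors commute and their half-angles add:
R1*R2 = cos(a1 + a2) + sin(a1 + a2)*e12.
a1 + a2 = 32 + 15 = 47 deg
cos(47 deg) = 0.6820
sin(47 deg) = 0.7314
R1*R2 = 0.6820 + 0.7314*e12


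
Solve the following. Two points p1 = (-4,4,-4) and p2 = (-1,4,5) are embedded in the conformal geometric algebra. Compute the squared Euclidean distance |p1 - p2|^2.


p1 - p2 = (-3, 0, -9)
|p1 - p2|^2 = (-3)^2 + 0^2 + (-9)^2
= 9 + 0 + 81
= 90


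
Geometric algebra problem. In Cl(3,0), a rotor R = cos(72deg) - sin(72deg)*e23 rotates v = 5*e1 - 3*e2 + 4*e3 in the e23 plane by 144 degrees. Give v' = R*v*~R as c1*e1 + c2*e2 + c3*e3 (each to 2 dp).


Rotor R = cos(72deg) - sin(72deg)*e23
Rotation angle theta = 2 * 72 = 144 degrees in the e23 plane (e2 -> e3).
The component perpendicular to the plane (e1) is invariant: v'_1 = v1 = 5.00
cos(144deg) = -0.8090, sin(144deg) = 0.5878
v'_2 = v2*cos(theta) - v3*sin(theta) = -3*(-0.8090) - 4*0.5878 = 0.08
v'_3 = v2*sin(theta) + v3*cos(theta) = -3*0.5878 + 4*(-0.8090) = -5.00
v' = 5.00*e1 + 0.08*e2 - 5.00*e3


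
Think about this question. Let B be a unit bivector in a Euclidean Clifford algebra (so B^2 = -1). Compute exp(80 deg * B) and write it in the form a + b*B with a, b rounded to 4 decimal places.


For a unit bivector B with B^2 = -1, the exponential series gives
e^(theta*B) = cos(theta) + sin(theta)*B (the GA analogue of Euler's formula).
theta = 80 degrees = 1.396263 rad
cos(80 deg) = 0.1736
sin(80 deg) = 0.9848
exp(theta*B) = 0.1736 + 0.9848*B


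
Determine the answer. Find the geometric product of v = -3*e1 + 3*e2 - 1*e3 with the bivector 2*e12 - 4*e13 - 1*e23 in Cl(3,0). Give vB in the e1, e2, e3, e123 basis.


vB has grade-1 (vector) and grade-3 (trivector) parts: vB = (v _| B) + (v ^ B).
Vector part <vB>_1:
  e1: -v2*b12 - v3*b13 = -(3)*(2) - (-1)*(-4) = -10
  e2: v1*b12 - v3*b23 = (-3)*(2) - (-1)*(-1) = -7
  e3: v1*b13 + v2*b23 = (-3)*(-4) + (3)*(-1) = 9
Trivector part <vB>_3:
  e123: v1*b23 - v2*b13 + v3*b12 = (-3)*(-1) - (3)*(-4) + (-1)*(2) = 13
vB = -10*e1 - 7*e2 + 9*e3 + 13*e123


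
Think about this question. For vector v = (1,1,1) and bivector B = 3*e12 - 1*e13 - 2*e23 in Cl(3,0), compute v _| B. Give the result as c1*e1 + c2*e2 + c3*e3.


Left contraction v _| B = <vB>_1 (grade-1 part of the geometric product vB).
Using e1_|e12 = e2, e2_|e12 = -e1, e1_|e13 = e3, e3_|e13 = -e1, e2_|e23 = e3, e3_|e23 = -e2:
e1 coeff: -v2*b12 - v3*b13 = -(1)*(3) - (1)*(-1) = -2
e2 coeff: v1*b12 - v3*b23 = (1)*(3) - (1)*(-2) = 5
e3 coeff: v1*b13 + v2*b23 = (1)*(-1) + (1)*(-2) = -3
v _| B = -2*e1 + 5*e2 - 3*e3


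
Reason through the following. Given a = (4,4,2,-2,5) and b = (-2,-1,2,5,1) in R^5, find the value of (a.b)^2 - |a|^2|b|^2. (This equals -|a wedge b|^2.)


a . b = 4*(-2) + 4*(-1) + 2*2 + (-2)*5 + 5*1
= -8 + (-4) + 4 + (-10) + 5 = -13
|a|^2 = 4^2 + 4^2 + 2^2 + (-2)^2 + 5^2 = 65
|b|^2 = (-2)^2 + (-1)^2 + 2^2 + 5^2 + 1^2 = 35
(a.b)^2 = (-13)^2 = 169
|a|^2 * |b|^2 = 65 * 35 = 2275
Result = 169 - 2275 = -2106


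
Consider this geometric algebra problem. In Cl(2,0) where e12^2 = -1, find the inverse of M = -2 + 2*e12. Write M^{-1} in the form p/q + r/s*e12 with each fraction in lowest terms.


M = -2 + 2*e12, where e12^2 = -1.
Since M commutes with its reverse ~M = a - b*e12, M * ~M = a^2 - b^2*e12^2 = a^2 + b^2.
So M^{-1} = ~M / (a^2 + b^2) = (a - b*e12)/(a^2 + b^2).
a^2 + b^2 = 4 + 4 = 8
Scalar part = -2/8 = -1/4
Bivector coeff = -2/8 = -1/4
M^{-1} = -1/4 - 1/4*e12


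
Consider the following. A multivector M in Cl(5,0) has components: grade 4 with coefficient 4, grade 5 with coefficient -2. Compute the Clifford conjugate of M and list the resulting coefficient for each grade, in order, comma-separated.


Clifford conjugate sign for grade k: (-1)^(k(k+1)/2)
Grade 4: (-1)^(4*5/2) = (-1)^10 = 1, coeff 4 -> 4
Grade 5: (-1)^(5*6/2) = (-1)^15 = -1, coeff -2 -> 2
Conjugated coefficients: 4, 2


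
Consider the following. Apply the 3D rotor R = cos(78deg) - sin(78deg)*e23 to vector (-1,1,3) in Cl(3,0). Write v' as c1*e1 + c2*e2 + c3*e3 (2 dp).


Rotor R = cos(78deg) - sin(78deg)*e23
Rotation angle theta = 2 * 78 = 156 degrees in the e23 plane (e2 -> e3).
The component perpendicular to the plane (e1) is invariant: v'_1 = v1 = -1.00
cos(156deg) = -0.9135, sin(156deg) = 0.4067
v'_2 = v2*cos(theta) - v3*sin(theta) = 1*(-0.9135) - 3*0.4067 = -2.13
v'_3 = v2*sin(theta) + v3*cos(theta) = 1*0.4067 + 3*(-0.9135) = -2.33
v' = -1.00*e1 - 2.13*e2 - 2.33*e3


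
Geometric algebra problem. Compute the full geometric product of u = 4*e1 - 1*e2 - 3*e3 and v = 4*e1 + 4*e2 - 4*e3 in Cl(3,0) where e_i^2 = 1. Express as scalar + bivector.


In Cl(3,0): e_i^2 = 1, e_ie_j = -e_je_i for i != j.
Scalar part = u . v = 4*4 + (-1)*4 + (-3)*(-4)
= 16 + (-4) + 12 = 24
e12 coeff = 4*4 - (-1)*4 = 16 - (-4) = 20
e13 coeff = 4*(-4) - (-3)*4 = -16 - (-12) = -4
e23 coeff = (-1)*(-4) - (-3)*4 = 4 - (-12) = 16
uv = 24 + 20*e12 - 4*e13 + 16*e23


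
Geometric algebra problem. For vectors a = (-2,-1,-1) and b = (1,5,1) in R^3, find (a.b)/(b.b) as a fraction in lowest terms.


Projection coefficient = (a . b) / (b . b)
a . b = (-2)*1 + (-1)*5 + (-1)*1
= -2 + (-5) + (-1) = -8
b . b = 1^2 + 5^2 + 1^2
= 1 + 25 + 1 = 27
Coefficient = -8/27
In lowest terms: -8/27


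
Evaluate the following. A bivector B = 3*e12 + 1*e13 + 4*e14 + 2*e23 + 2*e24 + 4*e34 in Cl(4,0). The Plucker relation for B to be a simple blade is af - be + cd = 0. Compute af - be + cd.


Plucker relation: af - be + cd
a*f = 3*4 = 12
b*e = 1*2 = 2
c*d = 4*2 = 8
af - be + cd = 12 - 2 + 8
= 18


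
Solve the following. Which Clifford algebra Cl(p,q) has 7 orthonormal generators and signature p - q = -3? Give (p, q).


We need p + q = 7 and p - q = -3.
Adding: 2p = 7 + (-3) = 4, so p = 2.
Then q = 7 - 2 = 5.
(p, q) = (2, 5)


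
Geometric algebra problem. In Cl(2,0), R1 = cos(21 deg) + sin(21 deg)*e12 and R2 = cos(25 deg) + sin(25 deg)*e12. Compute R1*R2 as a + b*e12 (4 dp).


Same-plane rotors commute and their half-angles add:
R1*R2 = cos(a1 + a2) + sin(a1 + a2)*e12.
a1 + a2 = 21 + 25 = 46 deg
cos(46 deg) = 0.6947
sin(46 deg) = 0.7193
R1*R2 = 0.6947 + 0.7193*e12


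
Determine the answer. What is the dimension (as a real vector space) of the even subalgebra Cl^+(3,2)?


Even subalgebra dimension = 2^(n-1)
n = 3 + 2 = 5
2^(5 - 1) = 2^4 = 16
Verification: sum of C(5,k) for even k = 1 + 10 + 5 = 16
Result = 16


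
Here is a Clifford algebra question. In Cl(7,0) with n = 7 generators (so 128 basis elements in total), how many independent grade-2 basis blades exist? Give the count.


Number of grade-k basis blades in Cl(p,q) with n = p + q is C(n, k).
n = 7 + 0 = 7
C(7, 2) = 7! / (2! * 5!)
= 5040 / (2 * 120)
= 21


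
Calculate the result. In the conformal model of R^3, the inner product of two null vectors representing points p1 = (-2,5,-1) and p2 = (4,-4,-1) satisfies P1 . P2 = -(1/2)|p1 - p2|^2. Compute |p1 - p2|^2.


p1 - p2 = (-6, 9, 0)
|p1 - p2|^2 = (-6)^2 + 9^2 + 0^2
= 36 + 81 + 0
= 117


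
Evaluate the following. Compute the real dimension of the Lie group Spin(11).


Spin(n) double-covers SO(n); both have Lie algebra so(n) of dimension n(n-1)/2.
n = 11
n(n-1) = 11 * 10 = 110
dim Spin(11) = 110/2 = 55


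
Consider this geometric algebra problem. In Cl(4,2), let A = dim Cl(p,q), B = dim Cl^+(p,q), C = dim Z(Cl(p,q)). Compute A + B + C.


n = 4 + 2 = 6
Total dim = 2^6 = 64
Even subalgebra dim = 2^5 = 32
n is even, so center dim = 1
Sum = 64 + 32 + 1 = 97


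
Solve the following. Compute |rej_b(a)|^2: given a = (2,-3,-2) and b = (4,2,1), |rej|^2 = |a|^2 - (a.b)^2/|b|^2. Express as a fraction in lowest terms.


|a|^2 = 2^2 + (-3)^2 + (-2)^2 = 17
|b|^2 = 4^2 + 2^2 + 1^2 = 21
a . b = 2*4 + (-3)*2 + (-2)*1 = 0
(a.b)^2 = 0^2 = 0
|rej|^2 = 17 - 0/21
= (357 - 0)/21
= 357/21
In lowest terms: 17/1


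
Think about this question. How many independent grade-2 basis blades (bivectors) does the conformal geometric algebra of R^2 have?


The conformal model of R^2 uses Cl(3,1) with m = 2 + 2 = 4 generators.
Number of grade-2 blades = C(m, 2) = C(4, 2)
= 4*3/2 = 6
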